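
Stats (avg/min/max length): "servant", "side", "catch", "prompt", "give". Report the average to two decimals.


Lengths: "servant"=7, "side"=4, "catch"=5, "prompt"=6, "give"=4
Sum = 26, Count = 5
Average = 26/5 = 5.20
= avg=5.20, min=4, max=7


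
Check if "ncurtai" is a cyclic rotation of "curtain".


Word: "curtain", Candidate: "ncurtai"
Method: check if candidate is substring of word+word
"curtaincurtain" contains "ncurtai"? Yes
Is rotation = Yes


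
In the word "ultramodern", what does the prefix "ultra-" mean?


Prefix: ultra-
As in: ultramodern -> ultra- + modern
Meaning = beyond


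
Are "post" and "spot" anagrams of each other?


Word 1: "post" → sorted: opst
Word 2: "spot" → sorted: opst
Same letters? opst == opst
Anagram = Yes


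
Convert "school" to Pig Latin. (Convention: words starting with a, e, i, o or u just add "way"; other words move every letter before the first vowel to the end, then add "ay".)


Word: "school"
Starts with consonant(s) → move to end, add 'ay'
Consonant cluster: "sch"
Pig Latin = "oolschay"


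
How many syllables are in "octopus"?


Word: "octopus"
Syllable breakdown: oc / to / pus
Counting: 3 parts
= 3 syllables


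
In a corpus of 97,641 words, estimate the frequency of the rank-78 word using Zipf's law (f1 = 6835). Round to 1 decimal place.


Zipf's law: f(r) = f(1) / r
f(1) = 6835
f(78) = 6835 / 78
= 87.6 occurrences


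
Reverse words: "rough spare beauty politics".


Original: "rough spare beauty politics"
Words (1..n): rough | spare | beauty | politics
Reversed (n..1): politics | beauty | spare | rough
Result = "politics beauty spare rough"


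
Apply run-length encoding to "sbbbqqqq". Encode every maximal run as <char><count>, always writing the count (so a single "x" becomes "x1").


String: "sbbbqqqq"
Scanning for consecutive runs:
  's' x 1
  'b' x 3
  'q' x 4
RLE = "s1b3q4"


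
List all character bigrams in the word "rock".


Word: "rock" (length 4)
Number of bigrams = 4 - 2 + 1 = 3
  Position 0: "ro"
  Position 1: "oc"
  Position 2: "ck"
Bigrams = "ro", "oc", "ck"


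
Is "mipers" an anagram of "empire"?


Word 1: "empire" → sorted: eeimpr
Word 2: "mipers" → sorted: eimprs
Same letters? eeimpr != eimprs
Anagram = No


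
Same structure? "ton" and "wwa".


Pattern of "ton": [0, 1, 2]
Pattern of "wwa": [0, 0, 1]
Patterns do not match
Same pattern = No


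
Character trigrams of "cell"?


Word: "cell" (length 4)
Number of trigrams = 4 - 3 + 1 = 2
  Position 0: "cel"
  Position 1: "ell"
Trigrams = "cel", "ell"


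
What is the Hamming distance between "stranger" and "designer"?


Comparing character by character (same length = 8):
  Pos 0: 's' vs 'd' !=
  Pos 1: 't' vs 'e' !=
  Pos 2: 'r' vs 's' !=
  Pos 3: 'a' vs 'i' !=
  Pos 4: 'n' vs 'g' !=
  Pos 5: 'g' vs 'n' !=
  Pos 6: 'e' vs 'e' =
  Pos 7: 'r' vs 'r' =
Hamming distance = 6


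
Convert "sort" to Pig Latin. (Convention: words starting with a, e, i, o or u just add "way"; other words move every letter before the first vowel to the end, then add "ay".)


Word: "sort"
Starts with consonant(s) → move to end, add 'ay'
Consonant cluster: "s"
Pig Latin = "ortsay"


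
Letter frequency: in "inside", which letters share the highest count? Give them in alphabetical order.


Word: "inside"
Letter counts:
  'd': 1
  'e': 1
  'i': 2
  'n': 1
  's': 1
Maximum count = 2
Most frequent = 'i' (2 times each)


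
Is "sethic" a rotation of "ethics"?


Word: "ethics", Candidate: "sethic"
Method: check if candidate is substring of word+word
"ethicsethics" contains "sethic"? Yes
Is rotation = Yes


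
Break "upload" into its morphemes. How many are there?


Word: "upload"
Morphemes: up- / load
Each morpheme carries meaning
= 2 morphemes


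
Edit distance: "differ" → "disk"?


Word 1: "differ" (length 6)
Word 2: "disk" (length 4)
One optimal edit sequence (insert/delete/substitute each cost 1):
  1. keep 'd'
  2. keep 'i'
  3. delete 'f'  (+1)
  4. delete 'f'  (+1)
  5. substitute 'e' -> 's'  (+1)
  6. substitute 'r' -> 'k'  (+1)
Total edit operations: 4
Edit distance = 4


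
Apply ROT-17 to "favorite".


Word: "favorite"
Shift: 17
Each letter → (letter + shift) mod 26:
  'f' (5) + 17 = 22 → 'w'
  'a' (0) + 17 = 17 → 'r'
  'v' (21) + 17 = 12 → 'm'
  'o' (14) + 17 = 5 → 'f'
  'r' (17) + 17 = 8 → 'i'
  'i' (8) + 17 = 25 → 'z'
  't' (19) + 17 = 10 → 'k'
  'e' (4) + 17 = 21 → 'v'
Result = "wrmfizkv"


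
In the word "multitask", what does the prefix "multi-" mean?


Prefix: multi-
Example: multitask = multi- + task
Meaning = many


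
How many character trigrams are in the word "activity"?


Word: "activity" (length 8)
Number of 3-grams = length - 3 + 1 = 8 - 3 + 1
= 6


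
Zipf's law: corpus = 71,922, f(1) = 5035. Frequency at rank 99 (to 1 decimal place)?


Zipf's law: f(r) = f(1) / r
f(1) = 5035
f(99) = 5035 / 99
= 50.9 occurrences


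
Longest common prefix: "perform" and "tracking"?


Word 1: "perform"
Word 2: "tracking"
Comparing from start:
  Pos 0: 'p' != 't' (stop)
LCP = "" (length 0)


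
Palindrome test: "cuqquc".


Word: "cuqquc"
Reversed: "cuqquc"
Forward == Backward? cuqquc == cuqquc
Palindrome = Yes


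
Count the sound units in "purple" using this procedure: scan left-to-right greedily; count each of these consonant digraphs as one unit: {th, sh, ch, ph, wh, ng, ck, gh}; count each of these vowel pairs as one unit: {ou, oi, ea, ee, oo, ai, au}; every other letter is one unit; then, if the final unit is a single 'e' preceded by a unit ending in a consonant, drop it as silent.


Word: "purple" (6 letters)
Left-to-right scan:
  1. 'p' (letter)
  2. 'u' (letter)
  3. 'r' (letter)
  4. 'p' (letter)
  5. 'l' (letter)
  6. 'e' (letter)
Units from scan: 6
Final unit is 'e' after a consonant -> drop as silent (-1)
Sound units = 5 units


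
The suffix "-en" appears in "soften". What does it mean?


Suffix: -en
Example: soften (soft + -en)
Meaning = to make / become


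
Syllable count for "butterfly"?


Word: "butterfly"
Syllable breakdown: but · ter · fly
Counting: 3 parts
= 3 syllables


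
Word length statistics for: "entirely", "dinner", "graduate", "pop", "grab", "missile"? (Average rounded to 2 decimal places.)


Lengths: "entirely"=8, "dinner"=6, "graduate"=8, "pop"=3, "grab"=4, "missile"=7
Sum = 36, Count = 6
Average = 36/6 = 6.00
= avg=6.00, min=3, max=8


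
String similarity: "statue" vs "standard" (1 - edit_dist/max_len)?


Word 1: "statue" (length 6)
Word 2: "standard" (length 8)
One optimal edit sequence:
  1. keep 's'
  2. keep 't'
  3. keep 'a'
  4. insert 'n'  (+1)
  5. insert 'd'  (+1)
  6. substitute 't' -> 'a'  (+1)
  7. substitute 'u' -> 'r'  (+1)
  8. substitute 'e' -> 'd'  (+1)
Edit distance = 5
Max length = max(6, 8) = 8
Similarity = 1 - 5/8
= 0.3750


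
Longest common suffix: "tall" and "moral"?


Word 1: "tall"
Word 2: "moral"
Comparing from end:
  Pos -1: 'l' == 'l'
  Pos -2: 'l' != 'a' (stop)
LCS = "l" (length 1)


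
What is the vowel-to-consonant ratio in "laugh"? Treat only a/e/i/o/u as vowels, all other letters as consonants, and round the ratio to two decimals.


Word: "laugh"
Vowels (a,e,i,o,u): 2
Consonants: 3
Ratio = 2/3
= 0.67


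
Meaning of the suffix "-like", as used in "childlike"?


Suffix: -like
Example: childlike (child + -like)
Meaning = resembling


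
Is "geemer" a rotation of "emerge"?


Word: "emerge", Candidate: "geemer"
Method: check if candidate is substring of word+word
"emergeemerge" contains "geemer"? Yes
Is rotation = Yes


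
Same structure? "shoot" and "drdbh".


Pattern of "shoot": [0, 1, 2, 2, 3]
Pattern of "drdbh": [0, 1, 0, 2, 3]
Patterns do not match
Same pattern = No


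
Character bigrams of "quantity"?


Word: "quantity" (length 8)
Number of bigrams = 8 - 2 + 1 = 7
  Position 0: "qu"
  Position 1: "ua"
  Position 2: "an"
  Position 3: "nt"
  Position 4: "ti"
  Position 5: "it"
  Position 6: "ty"
Bigrams = "qu", "ua", "an", "nt", "ti", "it", "ty"


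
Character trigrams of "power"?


Word: "power" (length 5)
Number of trigrams = 5 - 3 + 1 = 3
  Position 0: "pow"
  Position 1: "owe"
  Position 2: "wer"
Trigrams = "pow", "owe", "wer"


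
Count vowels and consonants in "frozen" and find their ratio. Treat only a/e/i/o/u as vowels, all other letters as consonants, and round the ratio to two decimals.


Word: "frozen"
Vowels (a,e,i,o,u): 2
Consonants: 4
Ratio = 2/4
= 0.50


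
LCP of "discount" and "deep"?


Word 1: "discount"
Word 2: "deep"
Comparing from start:
  Pos 0: 'd' == 'd'
  Pos 1: 'i' != 'e' (stop)
LCP = "d" (length 1)


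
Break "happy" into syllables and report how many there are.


Word: "happy"
Syllable breakdown: hap-py
Counting: 2 parts
= 2 syllables


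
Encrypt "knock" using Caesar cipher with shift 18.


Word: "knock"
Shift: 18
Each letter → (letter + shift) mod 26:
  'k' (10) + 18 = 2 → 'c'
  'n' (13) + 18 = 5 → 'f'
  'o' (14) + 18 = 6 → 'g'
  'c' (2) + 18 = 20 → 'u'
  'k' (10) + 18 = 2 → 'c'
Result = "cfguc"


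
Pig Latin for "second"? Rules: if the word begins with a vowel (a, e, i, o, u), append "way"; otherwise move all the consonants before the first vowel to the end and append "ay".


Word: "second"
Starts with consonant(s) → move to end, add 'ay'
Consonant cluster: "s"
Pig Latin = "econdsay"


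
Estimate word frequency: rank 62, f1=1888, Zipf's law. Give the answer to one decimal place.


Zipf's law: f(r) = f(1) / r
f(1) = 1888
f(62) = 1888 / 62
= 30.5 occurrences


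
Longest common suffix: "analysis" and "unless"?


Word 1: "analysis"
Word 2: "unless"
Comparing from end:
  Pos -1: 's' == 's'
  Pos -2: 'i' != 's' (stop)
LCS = "s" (length 1)


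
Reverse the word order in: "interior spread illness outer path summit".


Original: "interior spread illness outer path summit"
Words (1..n): interior | spread | illness | outer | path | summit
Reversed (n..1): summit | path | outer | illness | spread | interior
Result = "summit path outer illness spread interior"


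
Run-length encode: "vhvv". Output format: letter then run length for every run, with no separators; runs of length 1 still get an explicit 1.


String: "vhvv"
Scanning for consecutive runs:
  'v' x 1
  'h' x 1
  'v' x 2
RLE = "v1h1v2"


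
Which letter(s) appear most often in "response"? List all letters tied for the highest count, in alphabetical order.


Word: "response"
Letter counts:
  'e': 2
  'n': 1
  'o': 1
  'p': 1
  'r': 1
  's': 2
Maximum count = 2
Most frequent = 'e', 's' (2 times each)


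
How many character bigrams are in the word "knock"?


Word: "knock" (length 5)
Number of 2-grams = length - 2 + 1 = 5 - 2 + 1
= 4


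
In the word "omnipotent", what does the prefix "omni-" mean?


Prefix: omni-
Example: omnipotent (omni- + potent)
Meaning = all


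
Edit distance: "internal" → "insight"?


Word 1: "internal" (length 8)
Word 2: "insight" (length 7)
One optimal edit sequence (insert/delete/substitute each cost 1):
  1. keep 'i'
  2. keep 'n'
  3. delete 't'  (+1)
  4. substitute 'e' -> 's'  (+1)
  5. substitute 'r' -> 'i'  (+1)
  6. substitute 'n' -> 'g'  (+1)
  7. substitute 'a' -> 'h'  (+1)
  8. substitute 'l' -> 't'  (+1)
Total edit operations: 6
Edit distance = 6


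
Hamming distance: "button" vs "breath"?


Comparing character by character (same length = 6):
  Pos 0: 'b' vs 'b' =
  Pos 1: 'u' vs 'r' !=
  Pos 2: 't' vs 'e' !=
  Pos 3: 't' vs 'a' !=
  Pos 4: 'o' vs 't' !=
  Pos 5: 'n' vs 'h' !=
Hamming distance = 5


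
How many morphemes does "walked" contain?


Word: "walked"
Morphemes: walk / -ed
Each morpheme carries meaning
= 2 morphemes


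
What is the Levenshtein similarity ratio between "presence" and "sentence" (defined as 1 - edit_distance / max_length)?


Word 1: "presence" (length 8)
Word 2: "sentence" (length 8)
One optimal edit sequence:
  1. substitute 'p' -> 's'  (+1)
  2. substitute 'r' -> 'e'  (+1)
  3. substitute 'e' -> 'n'  (+1)
  4. substitute 's' -> 't'  (+1)
  5. keep 'e'
  6. keep 'n'
  7. keep 'c'
  8. keep 'e'
Edit distance = 4
Max length = max(8, 8) = 8
Similarity = 1 - 4/8
= 0.5000


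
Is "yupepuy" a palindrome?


Word: "yupepuy"
Reversed: "yupepuy"
Forward == Backward? yupepuy == yupepuy
Palindrome = Yes


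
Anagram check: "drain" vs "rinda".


Word 1: "drain" → sorted: adinr
Word 2: "rinda" → sorted: adinr
Same letters? adinr == adinr
Anagram = Yes


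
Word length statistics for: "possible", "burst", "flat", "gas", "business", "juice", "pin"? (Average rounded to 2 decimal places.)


Lengths: "possible"=8, "burst"=5, "flat"=4, "gas"=3, "business"=8, "juice"=5, "pin"=3
Sum = 36, Count = 7
Average = 36/7 = 5.14
= avg=5.14, min=3, max=8


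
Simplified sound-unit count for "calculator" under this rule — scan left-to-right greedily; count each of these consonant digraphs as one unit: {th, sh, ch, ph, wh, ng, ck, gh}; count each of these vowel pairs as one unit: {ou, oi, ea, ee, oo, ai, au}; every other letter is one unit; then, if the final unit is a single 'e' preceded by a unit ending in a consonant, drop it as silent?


Word: "calculator" (10 letters)
Left-to-right scan:
  [1] 'c' (letter)
  [2] 'a' (letter)
  [3] 'l' (letter)
  [4] 'c' (letter)
  [5] 'u' (letter)
  [6] 'l' (letter)
  [7] 'a' (letter)
  [8] 't' (letter)
  [9] 'o' (letter)
  [10] 'r' (letter)
Units from scan: 10
Sound units = 10 units


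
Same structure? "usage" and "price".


Pattern of "usage": [0, 1, 2, 3, 4]
Pattern of "price": [0, 1, 2, 3, 4]
Patterns match
Same pattern = Yes


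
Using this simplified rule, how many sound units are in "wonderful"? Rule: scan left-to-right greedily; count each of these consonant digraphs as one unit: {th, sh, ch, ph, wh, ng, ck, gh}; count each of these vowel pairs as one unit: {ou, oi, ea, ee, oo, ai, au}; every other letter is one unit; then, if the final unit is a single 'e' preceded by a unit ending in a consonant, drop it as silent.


Word: "wonderful" (9 letters)
Left-to-right scan:
  1. 'w' (letter)
  2. 'o' (letter)
  3. 'n' (letter)
  4. 'd' (letter)
  5. 'e' (letter)
  6. 'r' (letter)
  7. 'f' (letter)
  8. 'u' (letter)
  9. 'l' (letter)
Units from scan: 9
Sound units = 9 units


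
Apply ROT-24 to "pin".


Word: "pin"
Shift: 24
Each letter → (letter + shift) mod 26:
  'p' (15) + 24 = 13 → 'n'
  'i' (8) + 24 = 6 → 'g'
  'n' (13) + 24 = 11 → 'l'
Result = "ngl"


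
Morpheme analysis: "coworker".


Word: "coworker"
Morphemes: co- | work | -er
Each morpheme carries meaning
= 3 morphemes


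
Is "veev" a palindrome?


Word: "veev"
Reversed: "veev"
Forward == Backward? veev == veev
Palindrome = Yes


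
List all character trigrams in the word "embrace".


Word: "embrace" (length 7)
Number of trigrams = 7 - 3 + 1 = 5
  Position 0: "emb"
  Position 1: "mbr"
  Position 2: "bra"
  Position 3: "rac"
  Position 4: "ace"
Trigrams = "emb", "mbr", "bra", "rac", "ace"


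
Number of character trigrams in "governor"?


Word: "governor" (length 8)
Number of 3-grams = length - 3 + 1 = 8 - 3 + 1
= 6


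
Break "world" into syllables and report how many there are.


Word: "world"
Syllable breakdown: world
Counting: 1 part
= 1 syllable


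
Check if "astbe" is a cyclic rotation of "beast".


Word: "beast", Candidate: "astbe"
Method: check if candidate is substring of word+word
"beastbeast" contains "astbe"? Yes
Is rotation = Yes


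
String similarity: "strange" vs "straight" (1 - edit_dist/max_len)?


Word 1: "strange" (length 7)
Word 2: "straight" (length 8)
One optimal edit sequence:
  1. keep 's'
  2. keep 't'
  3. keep 'r'
  4. keep 'a'
  5. substitute 'n' -> 'i'  (+1)
  6. keep 'g'
  7. insert 'h'  (+1)
  8. substitute 'e' -> 't'  (+1)
Edit distance = 3
Max length = max(7, 8) = 8
Similarity = 1 - 3/8
= 0.6250


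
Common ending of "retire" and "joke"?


Word 1: "retire"
Word 2: "joke"
Comparing from end:
  Pos -1: 'e' == 'e'
  Pos -2: 'r' != 'k' (stop)
LCS = "e" (length 1)


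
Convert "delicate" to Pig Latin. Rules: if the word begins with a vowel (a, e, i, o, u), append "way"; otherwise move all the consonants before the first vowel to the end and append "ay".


Word: "delicate"
Starts with consonant(s) → move to end, add 'ay'
Consonant cluster: "d"
Pig Latin = "elicateday"


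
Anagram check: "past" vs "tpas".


Word 1: "past" → sorted: apst
Word 2: "tpas" → sorted: apst
Same letters? apst == apst
Anagram = Yes


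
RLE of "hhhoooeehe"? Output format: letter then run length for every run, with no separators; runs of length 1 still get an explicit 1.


String: "hhhoooeehe"
Scanning for consecutive runs:
  'h' x 3
  'o' x 3
  'e' x 2
  'h' x 1
  'e' x 1
RLE = "h3o3e2h1e1"


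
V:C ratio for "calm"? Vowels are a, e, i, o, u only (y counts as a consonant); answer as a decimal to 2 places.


Word: "calm"
Vowels (a,e,i,o,u): 1
Consonants: 3
Ratio = 1/3
= 0.33


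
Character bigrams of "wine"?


Word: "wine" (length 4)
Number of bigrams = 4 - 2 + 1 = 3
  Position 0: "wi"
  Position 1: "in"
  Position 2: "ne"
Bigrams = "wi", "in", "ne"


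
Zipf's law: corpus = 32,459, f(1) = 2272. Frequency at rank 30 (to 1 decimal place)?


Zipf's law: f(r) = f(1) / r
f(1) = 2272
f(30) = 2272 / 30
= 75.7 occurrences


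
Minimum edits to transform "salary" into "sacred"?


Word 1: "salary" (length 6)
Word 2: "sacred" (length 6)
One optimal edit sequence (insert/delete/substitute each cost 1):
  1. keep 's'
  2. keep 'a'
  3. substitute 'l' -> 'c'  (+1)
  4. substitute 'a' -> 'r'  (+1)
  5. substitute 'r' -> 'e'  (+1)
  6. substitute 'y' -> 'd'  (+1)
Total edit operations: 4
Edit distance = 4


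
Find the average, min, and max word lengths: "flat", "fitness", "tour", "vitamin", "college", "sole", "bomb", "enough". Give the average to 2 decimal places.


Lengths: "flat"=4, "fitness"=7, "tour"=4, "vitamin"=7, "college"=7, "sole"=4, "bomb"=4, "enough"=6
Sum = 43, Count = 8
Average = 43/8 = 5.38
= avg=5.38, min=4, max=7


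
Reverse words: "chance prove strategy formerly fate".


Original: "chance prove strategy formerly fate"
Words (1..n): chance | prove | strategy | formerly | fate
Reversed (n..1): fate | formerly | strategy | prove | chance
Result = "fate formerly strategy prove chance"


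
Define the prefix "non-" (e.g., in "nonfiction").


Prefix: non-
Example: nonfiction = non- + fiction
Meaning = not


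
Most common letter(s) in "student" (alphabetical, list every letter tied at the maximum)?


Word: "student"
Letter counts:
  'd': 1
  'e': 1
  'n': 1
  's': 1
  't': 2
  'u': 1
Maximum count = 2
Most frequent = 't' (2 times each)


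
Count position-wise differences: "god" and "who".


Comparing character by character (same length = 3):
  Pos 0: 'g' vs 'w' !=
  Pos 1: 'o' vs 'h' !=
  Pos 2: 'd' vs 'o' !=
Hamming distance = 3


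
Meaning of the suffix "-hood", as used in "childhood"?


Suffix: -hood
Example: childhood = child + -hood
Meaning = state / condition


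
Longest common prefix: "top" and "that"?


Word 1: "top"
Word 2: "that"
Comparing from start:
  Pos 0: 't' == 't'
  Pos 1: 'o' != 'h' (stop)
LCP = "t" (length 1)


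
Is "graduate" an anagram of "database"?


Word 1: "database" → sorted: aaabdest
Word 2: "graduate" → sorted: aadegrtu
Same letters? aaabdest != aadegrtu
Anagram = No


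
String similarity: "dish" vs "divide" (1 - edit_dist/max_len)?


Word 1: "dish" (length 4)
Word 2: "divide" (length 6)
One optimal edit sequence:
  1. keep 'd'
  2. insert 'i'  (+1)
  3. insert 'v'  (+1)
  4. keep 'i'
  5. substitute 's' -> 'd'  (+1)
  6. substitute 'h' -> 'e'  (+1)
Edit distance = 4
Max length = max(4, 6) = 6
Similarity = 1 - 4/6
= 0.3333


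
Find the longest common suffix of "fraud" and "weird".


Word 1: "fraud"
Word 2: "weird"
Comparing from end:
  Pos -1: 'd' == 'd'
  Pos -2: 'u' != 'r' (stop)
LCS = "d" (length 1)


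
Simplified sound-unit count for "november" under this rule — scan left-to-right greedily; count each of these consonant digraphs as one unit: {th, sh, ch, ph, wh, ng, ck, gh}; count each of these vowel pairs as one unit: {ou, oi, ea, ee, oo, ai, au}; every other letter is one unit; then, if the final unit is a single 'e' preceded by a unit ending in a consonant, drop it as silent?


Word: "november" (8 letters)
Left-to-right scan:
  [1] 'n' (letter)
  [2] 'o' (letter)
  [3] 'v' (letter)
  [4] 'e' (letter)
  [5] 'm' (letter)
  [6] 'b' (letter)
  [7] 'e' (letter)
  [8] 'r' (letter)
Units from scan: 8
Sound units = 8 units


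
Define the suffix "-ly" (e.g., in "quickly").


Suffix: -ly
As in: quickly -> quick + -ly
Meaning = in a manner


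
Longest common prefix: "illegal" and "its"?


Word 1: "illegal"
Word 2: "its"
Comparing from start:
  Pos 0: 'i' == 'i'
  Pos 1: 'l' != 't' (stop)
LCP = "i" (length 1)


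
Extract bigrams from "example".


Word: "example" (length 7)
Number of bigrams = 7 - 2 + 1 = 6
  Position 0: "ex"
  Position 1: "xa"
  Position 2: "am"
  Position 3: "mp"
  Position 4: "pl"
  Position 5: "le"
Bigrams = "ex", "xa", "am", "mp", "pl", "le"


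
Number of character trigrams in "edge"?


Word: "edge" (length 4)
Number of 3-grams = length - 3 + 1 = 4 - 3 + 1
= 2


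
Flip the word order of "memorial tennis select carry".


Original: "memorial tennis select carry"
Words (1..n): memorial | tennis | select | carry
Reversed (n..1): carry | select | tennis | memorial
Result = "carry select tennis memorial"


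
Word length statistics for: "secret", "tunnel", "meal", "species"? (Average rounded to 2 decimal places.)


Lengths: "secret"=6, "tunnel"=6, "meal"=4, "species"=7
Sum = 23, Count = 4
Average = 23/4 = 5.75
= avg=5.75, min=4, max=7


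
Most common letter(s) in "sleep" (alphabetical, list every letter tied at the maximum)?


Word: "sleep"
Letter counts:
  'e': 2
  'l': 1
  'p': 1
  's': 1
Maximum count = 2
Most frequent = 'e' (2 times each)


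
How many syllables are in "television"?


Word: "television"
Syllable breakdown: tel / e / vi / sion
Counting: 4 parts
= 4 syllables


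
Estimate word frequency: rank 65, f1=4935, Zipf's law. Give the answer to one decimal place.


Zipf's law: f(r) = f(1) / r
f(1) = 4935
f(65) = 4935 / 65
= 75.9 occurrences


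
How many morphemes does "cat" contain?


Word: "cat"
Morphemes: cat
Each morpheme carries meaning
= 1 morpheme


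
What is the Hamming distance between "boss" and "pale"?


Comparing character by character (same length = 4):
  Pos 0: 'b' vs 'p' !=
  Pos 1: 'o' vs 'a' !=
  Pos 2: 's' vs 'l' !=
  Pos 3: 's' vs 'e' !=
Hamming distance = 4


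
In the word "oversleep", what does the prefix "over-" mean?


Prefix: over-
Example: oversleep (over- + sleep)
Meaning = excessive


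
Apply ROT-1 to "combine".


Word: "combine"
Shift: 1
Each letter → (letter + shift) mod 26:
  'c' (2) + 1 = 3 → 'd'
  'o' (14) + 1 = 15 → 'p'
  'm' (12) + 1 = 13 → 'n'
  'b' (1) + 1 = 2 → 'c'
  'i' (8) + 1 = 9 → 'j'
  'n' (13) + 1 = 14 → 'o'
  'e' (4) + 1 = 5 → 'f'
Result = "dpncjof"


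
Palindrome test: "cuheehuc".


Word: "cuheehuc"
Reversed: "cuheehuc"
Forward == Backward? cuheehuc == cuheehuc
Palindrome = Yes


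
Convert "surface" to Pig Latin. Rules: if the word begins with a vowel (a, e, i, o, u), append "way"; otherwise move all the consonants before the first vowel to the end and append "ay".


Word: "surface"
Starts with consonant(s) → move to end, add 'ay'
Consonant cluster: "s"
Pig Latin = "urfacesay"


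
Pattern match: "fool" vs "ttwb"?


Pattern of "fool": [0, 1, 1, 2]
Pattern of "ttwb": [0, 0, 1, 2]
Patterns do not match
Same pattern = No


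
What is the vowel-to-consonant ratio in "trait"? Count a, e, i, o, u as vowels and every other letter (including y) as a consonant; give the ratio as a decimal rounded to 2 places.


Word: "trait"
Vowels (a,e,i,o,u): 2
Consonants: 3
Ratio = 2/3
= 0.67


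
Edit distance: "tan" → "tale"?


Word 1: "tan" (length 3)
Word 2: "tale" (length 4)
One optimal edit sequence (insert/delete/substitute each cost 1):
  1. keep 't'
  2. keep 'a'
  3. insert 'l'  (+1)
  4. substitute 'n' -> 'e'  (+1)
Total edit operations: 2
Edit distance = 2


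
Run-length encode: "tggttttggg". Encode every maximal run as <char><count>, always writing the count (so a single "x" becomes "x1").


String: "tggttttggg"
Scanning for consecutive runs:
  't' x 1
  'g' x 2
  't' x 4
  'g' x 3
RLE = "t1g2t4g3"


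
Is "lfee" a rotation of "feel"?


Word: "feel", Candidate: "lfee"
Method: check if candidate is substring of word+word
"feelfeel" contains "lfee"? Yes
Is rotation = Yes


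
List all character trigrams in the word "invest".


Word: "invest" (length 6)
Number of trigrams = 6 - 3 + 1 = 4
  Position 0: "inv"
  Position 1: "nve"
  Position 2: "ves"
  Position 3: "est"
Trigrams = "inv", "nve", "ves", "est"


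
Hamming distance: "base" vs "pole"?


Comparing character by character (same length = 4):
  Pos 0: 'b' vs 'p' !=
  Pos 1: 'a' vs 'o' !=
  Pos 2: 's' vs 'l' !=
  Pos 3: 'e' vs 'e' =
Hamming distance = 3


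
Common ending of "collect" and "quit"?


Word 1: "collect"
Word 2: "quit"
Comparing from end:
  Pos -1: 't' == 't'
  Pos -2: 'c' != 'i' (stop)
LCS = "t" (length 1)


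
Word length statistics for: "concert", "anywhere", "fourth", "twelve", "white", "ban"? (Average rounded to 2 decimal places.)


Lengths: "concert"=7, "anywhere"=8, "fourth"=6, "twelve"=6, "white"=5, "ban"=3
Sum = 35, Count = 6
Average = 35/6 = 5.83
= avg=5.83, min=3, max=8


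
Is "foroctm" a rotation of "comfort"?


Word: "comfort", Candidate: "foroctm"
Method: check if candidate is substring of word+word
"comfortcomfort" contains "foroctm"? No
Is rotation = No


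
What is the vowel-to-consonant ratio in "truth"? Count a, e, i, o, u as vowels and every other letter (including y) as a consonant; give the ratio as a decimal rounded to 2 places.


Word: "truth"
Vowels (a,e,i,o,u): 1
Consonants: 4
Ratio = 1/4
= 0.25


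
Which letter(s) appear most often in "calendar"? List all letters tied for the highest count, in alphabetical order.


Word: "calendar"
Letter counts:
  'a': 2
  'c': 1
  'd': 1
  'e': 1
  'l': 1
  'n': 1
  'r': 1
Maximum count = 2
Most frequent = 'a' (2 times each)


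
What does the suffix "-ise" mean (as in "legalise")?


Suffix: -ise
As in: legalise -> legal + -ise
Meaning = to make


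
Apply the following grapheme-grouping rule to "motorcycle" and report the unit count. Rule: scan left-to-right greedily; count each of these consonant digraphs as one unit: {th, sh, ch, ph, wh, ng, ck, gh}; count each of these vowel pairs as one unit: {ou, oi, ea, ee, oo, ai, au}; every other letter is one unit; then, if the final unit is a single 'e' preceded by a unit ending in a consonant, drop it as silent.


Word: "motorcycle" (10 letters)
Left-to-right scan:
  1. 'm' (letter)
  2. 'o' (letter)
  3. 't' (letter)
  4. 'o' (letter)
  5. 'r' (letter)
  6. 'c' (letter)
  7. 'y' (letter)
  8. 'c' (letter)
  9. 'l' (letter)
  10. 'e' (letter)
Units from scan: 10
Final unit is 'e' after a consonant -> drop as silent (-1)
Sound units = 9 units


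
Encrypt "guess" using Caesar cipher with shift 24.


Word: "guess"
Shift: 24
Each letter → (letter + shift) mod 26:
  'g' (6) + 24 = 4 → 'e'
  'u' (20) + 24 = 18 → 's'
  'e' (4) + 24 = 2 → 'c'
  's' (18) + 24 = 16 → 'q'
  's' (18) + 24 = 16 → 'q'
Result = "escqq"


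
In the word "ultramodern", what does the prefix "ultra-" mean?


Prefix: ultra-
Example: ultramodern = ultra- + modern
Meaning = beyond


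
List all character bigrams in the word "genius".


Word: "genius" (length 6)
Number of bigrams = 6 - 2 + 1 = 5
  Position 0: "ge"
  Position 1: "en"
  Position 2: "ni"
  Position 3: "iu"
  Position 4: "us"
Bigrams = "ge", "en", "ni", "iu", "us"


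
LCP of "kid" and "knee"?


Word 1: "kid"
Word 2: "knee"
Comparing from start:
  Pos 0: 'k' == 'k'
  Pos 1: 'i' != 'n' (stop)
LCP = "k" (length 1)


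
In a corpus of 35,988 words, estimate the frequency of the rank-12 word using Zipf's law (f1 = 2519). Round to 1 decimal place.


Zipf's law: f(r) = f(1) / r
f(1) = 2519
f(12) = 2519 / 12
= 209.9 occurrences


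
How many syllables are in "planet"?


Word: "planet"
Syllable breakdown: plan / et
Counting: 2 parts
= 2 syllables


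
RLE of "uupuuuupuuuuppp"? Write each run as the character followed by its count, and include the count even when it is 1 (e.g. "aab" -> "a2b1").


String: "uupuuuupuuuuppp"
Scanning for consecutive runs:
  'u' x 2
  'p' x 1
  'u' x 4
  'p' x 1
  'u' x 4
  'p' x 3
RLE = "u2p1u4p1u4p3"


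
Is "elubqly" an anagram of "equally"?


Word 1: "equally" → sorted: aellquy
Word 2: "elubqly" → sorted: bellquy
Same letters? aellquy != bellquy
Anagram = No


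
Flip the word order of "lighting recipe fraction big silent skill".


Original: "lighting recipe fraction big silent skill"
Words (1..n): lighting | recipe | fraction | big | silent | skill
Reversed (n..1): skill | silent | big | fraction | recipe | lighting
Result = "skill silent big fraction recipe lighting"


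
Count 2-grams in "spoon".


Word: "spoon" (length 5)
Number of 2-grams = length - 2 + 1 = 5 - 2 + 1
= 4


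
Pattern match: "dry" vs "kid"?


Pattern of "dry": [0, 1, 2]
Pattern of "kid": [0, 1, 2]
Patterns match
Same pattern = Yes


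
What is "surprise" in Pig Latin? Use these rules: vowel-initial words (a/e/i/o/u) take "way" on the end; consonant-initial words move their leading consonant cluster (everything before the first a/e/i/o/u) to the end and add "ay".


Word: "surprise"
Starts with consonant(s) → move to end, add 'ay'
Consonant cluster: "s"
Pig Latin = "urprisesay"


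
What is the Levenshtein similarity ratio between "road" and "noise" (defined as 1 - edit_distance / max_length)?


Word 1: "road" (length 4)
Word 2: "noise" (length 5)
One optimal edit sequence:
  1. substitute 'r' -> 'n'  (+1)
  2. keep 'o'
  3. insert 'i'  (+1)
  4. substitute 'a' -> 's'  (+1)
  5. substitute 'd' -> 'e'  (+1)
Edit distance = 4
Max length = max(4, 5) = 5
Similarity = 1 - 4/5
= 0.2000


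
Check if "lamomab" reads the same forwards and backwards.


Word: "lamomab"
Reversed: "bamomal"
Forward == Backward? lamomab != bamomal
Palindrome = No


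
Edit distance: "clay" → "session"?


Word 1: "clay" (length 4)
Word 2: "session" (length 7)
One optimal edit sequence (insert/delete/substitute each cost 1):
  1. insert 's'  (+1)
  2. insert 'e'  (+1)
  3. insert 's'  (+1)
  4. substitute 'c' -> 's'  (+1)
  5. substitute 'l' -> 'i'  (+1)
  6. substitute 'a' -> 'o'  (+1)
  7. substitute 'y' -> 'n'  (+1)
Total edit operations: 7
Edit distance = 7


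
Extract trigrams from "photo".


Word: "photo" (length 5)
Number of trigrams = 5 - 3 + 1 = 3
  Position 0: "pho"
  Position 1: "hot"
  Position 2: "oto"
Trigrams = "pho", "hot", "oto"


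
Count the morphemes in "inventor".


Word: "inventor"
Morphemes: invent | -or
Each morpheme carries meaning
= 2 morphemes


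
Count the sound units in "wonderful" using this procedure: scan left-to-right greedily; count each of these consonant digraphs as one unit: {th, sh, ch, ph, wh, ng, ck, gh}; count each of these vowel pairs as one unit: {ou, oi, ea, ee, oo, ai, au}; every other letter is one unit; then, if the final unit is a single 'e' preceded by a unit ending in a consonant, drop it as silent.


Word: "wonderful" (9 letters)
Left-to-right scan:
  [1] 'w' (letter)
  [2] 'o' (letter)
  [3] 'n' (letter)
  [4] 'd' (letter)
  [5] 'e' (letter)
  [6] 'r' (letter)
  [7] 'f' (letter)
  [8] 'u' (letter)
  [9] 'l' (letter)
Units from scan: 9
Sound units = 9 units


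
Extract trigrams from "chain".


Word: "chain" (length 5)
Number of trigrams = 5 - 3 + 1 = 3
  Position 0: "cha"
  Position 1: "hai"
  Position 2: "ain"
Trigrams = "cha", "hai", "ain"


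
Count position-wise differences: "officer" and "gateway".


Comparing character by character (same length = 7):
  Pos 0: 'o' vs 'g' !=
  Pos 1: 'f' vs 'a' !=
  Pos 2: 'f' vs 't' !=
  Pos 3: 'i' vs 'e' !=
  Pos 4: 'c' vs 'w' !=
  Pos 5: 'e' vs 'a' !=
  Pos 6: 'r' vs 'y' !=
Hamming distance = 7


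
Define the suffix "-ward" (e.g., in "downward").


Suffix: -ward
Example: downward (down + -ward)
Meaning = in the direction of


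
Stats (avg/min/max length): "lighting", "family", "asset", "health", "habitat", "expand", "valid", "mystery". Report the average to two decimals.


Lengths: "lighting"=8, "family"=6, "asset"=5, "health"=6, "habitat"=7, "expand"=6, "valid"=5, "mystery"=7
Sum = 50, Count = 8
Average = 50/8 = 6.25
= avg=6.25, min=5, max=8


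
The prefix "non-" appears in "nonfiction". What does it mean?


Prefix: non-
Example: nonfiction = non- + fiction
Meaning = not


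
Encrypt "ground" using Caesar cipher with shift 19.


Word: "ground"
Shift: 19
Each letter → (letter + shift) mod 26:
  'g' (6) + 19 = 25 → 'z'
  'r' (17) + 19 = 10 → 'k'
  'o' (14) + 19 = 7 → 'h'
  'u' (20) + 19 = 13 → 'n'
  'n' (13) + 19 = 6 → 'g'
  'd' (3) + 19 = 22 → 'w'
Result = "zkhngw"


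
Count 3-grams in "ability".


Word: "ability" (length 7)
Number of 3-grams = length - 3 + 1 = 7 - 3 + 1
= 5


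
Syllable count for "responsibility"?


Word: "responsibility"
Syllable breakdown: re / spon / si / bil / i / ty
Counting: 6 parts
= 6 syllables


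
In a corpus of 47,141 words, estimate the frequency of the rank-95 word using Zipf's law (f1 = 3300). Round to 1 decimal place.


Zipf's law: f(r) = f(1) / r
f(1) = 3300
f(95) = 3300 / 95
= 34.7 occurrences


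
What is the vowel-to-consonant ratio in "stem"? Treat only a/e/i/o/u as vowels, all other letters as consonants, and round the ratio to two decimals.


Word: "stem"
Vowels (a,e,i,o,u): 1
Consonants: 3
Ratio = 1/3
= 0.33


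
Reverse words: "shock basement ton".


Original: "shock basement ton"
Words (1..n): shock | basement | ton
Reversed (n..1): ton | basement | shock
Result = "ton basement shock"


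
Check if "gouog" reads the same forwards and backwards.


Word: "gouog"
Reversed: "gouog"
Forward == Backward? gouog == gouog
Palindrome = Yes


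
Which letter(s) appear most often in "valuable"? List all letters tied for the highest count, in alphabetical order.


Word: "valuable"
Letter counts:
  'a': 2
  'b': 1
  'e': 1
  'l': 2
  'u': 1
  'v': 1
Maximum count = 2
Most frequent = 'a', 'l' (2 times each)


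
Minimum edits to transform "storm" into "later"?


Word 1: "storm" (length 5)
Word 2: "later" (length 5)
One optimal edit sequence (insert/delete/substitute each cost 1):
  1. insert 'l'  (+1)
  2. substitute 's' -> 'a'  (+1)
  3. keep 't'
  4. substitute 'o' -> 'e'  (+1)
  5. keep 'r'
  6. delete 'm'  (+1)
Total edit operations: 4
Edit distance = 4


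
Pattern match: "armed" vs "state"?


Pattern of "armed": [0, 1, 2, 3, 4]
Pattern of "state": [0, 1, 2, 1, 3]
Patterns do not match
Same pattern = No


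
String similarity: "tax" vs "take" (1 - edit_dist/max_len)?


Word 1: "tax" (length 3)
Word 2: "take" (length 4)
One optimal edit sequence:
  1. keep 't'
  2. keep 'a'
  3. insert 'k'  (+1)
  4. substitute 'x' -> 'e'  (+1)
Edit distance = 2
Max length = max(3, 4) = 4
Similarity = 1 - 2/4
= 0.5000


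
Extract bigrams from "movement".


Word: "movement" (length 8)
Number of bigrams = 8 - 2 + 1 = 7
  Position 0: "mo"
  Position 1: "ov"
  Position 2: "ve"
  Position 3: "em"
  Position 4: "me"
  Position 5: "en"
  Position 6: "nt"
Bigrams = "mo", "ov", "ve", "em", "me", "en", "nt"


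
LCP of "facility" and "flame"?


Word 1: "facility"
Word 2: "flame"
Comparing from start:
  Pos 0: 'f' == 'f'
  Pos 1: 'a' != 'l' (stop)
LCP = "f" (length 1)


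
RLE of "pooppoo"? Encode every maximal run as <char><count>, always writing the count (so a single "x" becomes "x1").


String: "pooppoo"
Scanning for consecutive runs:
  'p' x 1
  'o' x 2
  'p' x 2
  'o' x 2
RLE = "p1o2p2o2"


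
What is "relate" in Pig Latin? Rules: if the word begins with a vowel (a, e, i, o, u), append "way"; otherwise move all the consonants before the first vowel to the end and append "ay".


Word: "relate"
Starts with consonant(s) → move to end, add 'ay'
Consonant cluster: "r"
Pig Latin = "elateray"


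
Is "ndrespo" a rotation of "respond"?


Word: "respond", Candidate: "ndrespo"
Method: check if candidate is substring of word+word
"respondrespond" contains "ndrespo"? Yes
Is rotation = Yes


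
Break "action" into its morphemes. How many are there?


Word: "action"
Morphemes: act + -ion
Each morpheme carries meaning
= 2 morphemes


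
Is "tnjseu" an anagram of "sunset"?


Word 1: "sunset" → sorted: ensstu
Word 2: "tnjseu" → sorted: ejnstu
Same letters? ensstu != ejnstu
Anagram = No


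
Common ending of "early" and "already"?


Word 1: "early"
Word 2: "already"
Comparing from end:
  Pos -1: 'y' == 'y'
  Pos -2: 'l' != 'd' (stop)
LCS = "y" (length 1)


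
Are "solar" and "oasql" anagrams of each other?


Word 1: "solar" → sorted: alors
Word 2: "oasql" → sorted: aloqs
Same letters? alors != aloqs
Anagram = No


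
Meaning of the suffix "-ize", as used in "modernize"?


Suffix: -ize
Example: modernize = modern + -ize
Meaning = to make


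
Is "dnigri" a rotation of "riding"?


Word: "riding", Candidate: "dnigri"
Method: check if candidate is substring of word+word
"ridingriding" contains "dnigri"? No
Is rotation = No


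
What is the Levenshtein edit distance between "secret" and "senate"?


Word 1: "secret" (length 6)
Word 2: "senate" (length 6)
One optimal edit sequence (insert/delete/substitute each cost 1):
  1. keep 's'
  2. keep 'e'
  3. substitute 'c' -> 'n'  (+1)
  4. substitute 'r' -> 'a'  (+1)
  5. substitute 'e' -> 't'  (+1)
  6. substitute 't' -> 'e'  (+1)
Total edit operations: 4
Edit distance = 4


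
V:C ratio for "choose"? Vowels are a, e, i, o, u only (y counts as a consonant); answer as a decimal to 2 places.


Word: "choose"
Vowels (a,e,i,o,u): 3
Consonants: 3
Ratio = 3/3
= 1.00


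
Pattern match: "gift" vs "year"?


Pattern of "gift": [0, 1, 2, 3]
Pattern of "year": [0, 1, 2, 3]
Patterns match
Same pattern = Yes


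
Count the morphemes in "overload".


Word: "overload"
Morphemes: over- + load
Each morpheme carries meaning
= 2 morphemes


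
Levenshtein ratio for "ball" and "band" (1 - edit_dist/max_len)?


Word 1: "ball" (length 4)
Word 2: "band" (length 4)
One optimal edit sequence:
  1. keep 'b'
  2. keep 'a'
  3. substitute 'l' -> 'n'  (+1)
  4. substitute 'l' -> 'd'  (+1)
Edit distance = 2
Max length = max(4, 4) = 4
Similarity = 1 - 2/4
= 0.5000


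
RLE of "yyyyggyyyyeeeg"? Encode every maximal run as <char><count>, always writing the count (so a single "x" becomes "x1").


String: "yyyyggyyyyeeeg"
Scanning for consecutive runs:
  'y' x 4
  'g' x 2
  'y' x 4
  'e' x 3
  'g' x 1
RLE = "y4g2y4e3g1"


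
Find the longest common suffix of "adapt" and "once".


Word 1: "adapt"
Word 2: "once"
Comparing from end:
  Pos -1: 't' != 'e' (stop)
LCS = "" (length 0)


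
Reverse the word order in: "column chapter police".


Original: "column chapter police"
Words (1..n): column | chapter | police
Reversed (n..1): police | chapter | column
Result = "police chapter column"


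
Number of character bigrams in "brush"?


Word: "brush" (length 5)
Number of 2-grams = length - 2 + 1 = 5 - 2 + 1
= 4


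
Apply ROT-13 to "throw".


Word: "throw"
Shift: 13
Each letter → (letter + shift) mod 26:
  't' (19) + 13 = 6 → 'g'
  'h' (7) + 13 = 20 → 'u'
  'r' (17) + 13 = 4 → 'e'
  'o' (14) + 13 = 1 → 'b'
  'w' (22) + 13 = 9 → 'j'
Result = "guebj"
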